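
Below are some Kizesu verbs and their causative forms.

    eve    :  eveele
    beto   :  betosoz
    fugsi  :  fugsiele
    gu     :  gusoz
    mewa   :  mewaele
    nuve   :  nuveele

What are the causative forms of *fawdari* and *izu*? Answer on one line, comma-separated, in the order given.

fawdariele, izusoz

The alternation tracks the last vowel of the stem — -soz when the last vowel of the stem is a rounded vowel (*beto*, *gu*); -ele when the last vowel of the stem is an unrounded vowel (*eve*, *fugsi*, *mewa*, *nuve*).
*fawdari*: last vowel = /i/, an unrounded vowel → -ele → *fawdariele*.
Since the last vowel of *izu* is /u/ (a rounded vowel), it takes -soz, giving *izusoz*.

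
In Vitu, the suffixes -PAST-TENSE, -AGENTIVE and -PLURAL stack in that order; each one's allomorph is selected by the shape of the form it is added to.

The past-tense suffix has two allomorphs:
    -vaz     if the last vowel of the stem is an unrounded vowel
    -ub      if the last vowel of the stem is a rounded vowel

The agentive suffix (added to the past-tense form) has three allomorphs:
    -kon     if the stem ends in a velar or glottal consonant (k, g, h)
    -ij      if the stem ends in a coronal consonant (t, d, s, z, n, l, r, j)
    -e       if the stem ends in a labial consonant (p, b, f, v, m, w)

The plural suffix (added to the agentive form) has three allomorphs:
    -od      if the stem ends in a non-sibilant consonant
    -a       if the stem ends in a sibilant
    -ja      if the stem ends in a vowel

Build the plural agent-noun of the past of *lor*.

lorubeja

The last vowel of *lor* is /o/, which is a rounded vowel, so the past-tense suffix is -ub, giving *lorub*.
The past-tense form *lorub* — final consonant /b/ (labial) → -e → *lorube*.
Since the final sound of the agentive form *lorube* is /e/ (a vowel), it takes -ja, giving *lorubeja*.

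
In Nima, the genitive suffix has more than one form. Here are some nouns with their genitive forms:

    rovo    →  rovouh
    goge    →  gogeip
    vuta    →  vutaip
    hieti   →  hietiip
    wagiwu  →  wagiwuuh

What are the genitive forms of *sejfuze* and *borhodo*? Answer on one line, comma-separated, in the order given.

sejfuzeip, borhodouh

The suffix is conditioned by the last vowel: -uh when the last vowel of the stem is a rounded vowel (*rovo*, *wagiwu*); -ip when the last vowel of the stem is an unrounded vowel (*goge*, *vuta*, *hieti*).
Since the last vowel of *sejfuze* is /e/ (an unrounded vowel), it takes -ip, giving *sejfuzeip*.
The last vowel of *borhodo* is /o/, which is a rounded vowel, so the suffix is -uh, giving *borhodouh*.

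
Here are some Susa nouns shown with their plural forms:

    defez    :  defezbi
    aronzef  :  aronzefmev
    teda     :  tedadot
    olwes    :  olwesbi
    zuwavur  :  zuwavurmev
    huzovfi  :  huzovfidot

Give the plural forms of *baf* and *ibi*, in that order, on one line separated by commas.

bafmev, ibidot

Looking at the final sound of each stem: -bi when the stem ends in a sibilant (*defez*, *olwes*); -mev when the stem ends in a non-sibilant consonant (*aronzef*, *zuwavur*); -dot when the stem ends in a vowel (*teda*, *huzovfi*).
Since the final sound of *baf* is /f/ (a non-sibilant consonant), it takes -mev, giving *bafmev*.
Since the final sound of *ibi* is /i/ (a vowel), it takes -dot, giving *ibidot*.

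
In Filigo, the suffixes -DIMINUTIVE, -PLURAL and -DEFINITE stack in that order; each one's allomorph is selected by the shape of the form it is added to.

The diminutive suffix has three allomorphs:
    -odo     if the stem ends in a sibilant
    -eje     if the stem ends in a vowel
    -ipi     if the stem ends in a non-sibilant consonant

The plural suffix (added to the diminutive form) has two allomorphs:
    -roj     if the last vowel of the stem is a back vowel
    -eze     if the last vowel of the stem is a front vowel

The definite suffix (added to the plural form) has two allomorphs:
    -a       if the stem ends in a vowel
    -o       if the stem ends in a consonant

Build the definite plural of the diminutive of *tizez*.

tizezodorojo

*tizez*: final sound = /z/, a sibilant → -odo → *tizezodo*.
The diminutive form *tizezodo* — last vowel /o/ (a back vowel) → -roj → *tizezodoroj*.
The plural form *tizezodoroj* — final sound /j/ (a consonant) → -o → *tizezodorojo*.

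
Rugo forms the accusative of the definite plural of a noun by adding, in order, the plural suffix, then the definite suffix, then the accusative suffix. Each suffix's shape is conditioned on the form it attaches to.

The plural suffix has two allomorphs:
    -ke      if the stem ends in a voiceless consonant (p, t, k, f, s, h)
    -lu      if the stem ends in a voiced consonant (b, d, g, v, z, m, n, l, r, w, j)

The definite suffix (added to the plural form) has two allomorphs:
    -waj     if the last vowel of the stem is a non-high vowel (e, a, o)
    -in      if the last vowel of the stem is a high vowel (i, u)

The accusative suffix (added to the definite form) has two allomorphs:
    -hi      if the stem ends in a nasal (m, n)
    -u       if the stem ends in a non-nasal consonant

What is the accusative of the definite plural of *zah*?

*zah*: final consonant = /h/, voiceless → -ke → *zahke*.
Since the last vowel of the plural form *zahke* is /e/ (a non-high vowel), it takes -waj, giving *zahkewaj*.
Since the final consonant of the definite form *zahkewaj* is /j/ (non-nasal), it takes -u, giving *zahkewaju*.

zahkewaju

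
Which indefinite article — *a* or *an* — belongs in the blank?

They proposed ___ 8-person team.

an

The indefinite article is chosen by the initial *sound* of the following word, not its spelling.
The number *8* is spoken "eight", beginning with /eɪt/ — a vowel sound.
So the article is *an*: They proposed an 8-person team.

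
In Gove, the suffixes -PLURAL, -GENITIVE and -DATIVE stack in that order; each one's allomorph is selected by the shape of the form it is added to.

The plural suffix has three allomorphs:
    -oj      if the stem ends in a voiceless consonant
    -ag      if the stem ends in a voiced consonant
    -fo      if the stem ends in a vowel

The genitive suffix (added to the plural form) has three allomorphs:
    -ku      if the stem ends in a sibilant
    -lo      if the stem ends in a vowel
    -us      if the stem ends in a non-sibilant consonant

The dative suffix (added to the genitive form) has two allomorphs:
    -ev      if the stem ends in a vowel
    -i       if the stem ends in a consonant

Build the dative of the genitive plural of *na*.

nafoloev

Since the final sound of *na* is /a/ (a vowel), it takes -fo, giving *nafo*.
Since the final sound of the plural form *nafo* is /o/ (a vowel), it takes -lo, giving *nafolo*.
Since the final sound of the genitive form *nafolo* is /o/ (a vowel), it takes -ev, giving *nafoloev*.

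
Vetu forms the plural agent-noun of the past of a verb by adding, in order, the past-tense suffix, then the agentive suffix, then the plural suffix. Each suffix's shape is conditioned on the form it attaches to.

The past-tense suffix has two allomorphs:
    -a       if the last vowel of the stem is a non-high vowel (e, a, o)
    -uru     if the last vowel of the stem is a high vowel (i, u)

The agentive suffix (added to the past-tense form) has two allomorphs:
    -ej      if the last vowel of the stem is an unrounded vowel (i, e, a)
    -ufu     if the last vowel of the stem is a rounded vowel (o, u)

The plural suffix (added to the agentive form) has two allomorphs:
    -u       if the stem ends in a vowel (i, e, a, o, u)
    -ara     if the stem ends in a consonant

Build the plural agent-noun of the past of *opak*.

opakaejara

The last vowel of *opak* is /a/, which is a non-high vowel, so the past-tense suffix is -a, giving *opaka*.
The last vowel of the past-tense form *opaka* is /a/, which is an unrounded vowel, so the agentive suffix is -ej, giving *opakaej*.
The agentive form *opakaej* — final sound /j/ (a consonant) → -ara → *opakaejara*.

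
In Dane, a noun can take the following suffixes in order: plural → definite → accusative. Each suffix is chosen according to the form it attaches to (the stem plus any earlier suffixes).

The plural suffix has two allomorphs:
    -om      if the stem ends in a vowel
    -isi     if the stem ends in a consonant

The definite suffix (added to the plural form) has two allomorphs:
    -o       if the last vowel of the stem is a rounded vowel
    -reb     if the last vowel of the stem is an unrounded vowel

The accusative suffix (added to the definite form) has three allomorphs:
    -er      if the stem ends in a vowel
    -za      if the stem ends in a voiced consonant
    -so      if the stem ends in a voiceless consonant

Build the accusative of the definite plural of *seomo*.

seomoomoer

*seomo*: final sound = /o/, a vowel → -om → *seomoom*.
The last vowel of the plural form *seomoom* is /o/, which is a rounded vowel, so the definite suffix is -o, giving *seomoomo*.
The final sound of the definite form *seomoomo* is /o/, which is a vowel, so the accusative suffix is -er, giving *seomoomoer*.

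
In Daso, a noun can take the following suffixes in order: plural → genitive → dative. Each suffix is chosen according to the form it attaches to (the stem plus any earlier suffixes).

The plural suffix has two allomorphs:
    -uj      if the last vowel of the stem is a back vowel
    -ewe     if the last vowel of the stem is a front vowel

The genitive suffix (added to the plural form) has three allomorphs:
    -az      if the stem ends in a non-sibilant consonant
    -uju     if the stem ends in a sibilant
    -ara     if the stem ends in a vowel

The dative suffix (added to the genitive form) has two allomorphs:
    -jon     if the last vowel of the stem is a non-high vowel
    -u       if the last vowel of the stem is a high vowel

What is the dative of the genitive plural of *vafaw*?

*vafaw*: last vowel = /a/, a back vowel → -uj → *vafawuj*.
The plural form *vafawuj* — final sound /j/ (a non-sibilant consonant) → -az → *vafawujaz*.
The genitive form *vafawujaz* — last vowel /a/ (a non-high vowel) → -jon → *vafawujazjon*.

vafawujazjon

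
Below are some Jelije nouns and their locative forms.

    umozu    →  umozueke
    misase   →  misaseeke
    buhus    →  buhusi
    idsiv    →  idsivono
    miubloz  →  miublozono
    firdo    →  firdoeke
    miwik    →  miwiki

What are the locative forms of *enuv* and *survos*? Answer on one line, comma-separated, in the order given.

The alternation tracks the final sound of the stem — -i when the stem ends in a voiceless consonant (*buhus*, *miwik*); -ono when the stem ends in a voiced consonant (*idsiv*, *miubloz*); -eke when the stem ends in a vowel (*umozu*, *misase*, *firdo*).
*enuv*: final sound = /v/, a voiced consonant → -ono → *enuvono*.
*survos*: final sound = /s/, a voiceless consonant → -i → *survosi*.

enuvono, survosi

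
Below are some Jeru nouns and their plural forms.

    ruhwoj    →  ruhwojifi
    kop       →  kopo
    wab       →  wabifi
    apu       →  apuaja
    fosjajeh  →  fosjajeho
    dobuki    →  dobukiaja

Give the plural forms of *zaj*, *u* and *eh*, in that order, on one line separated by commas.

The alternation tracks the final sound of the stem — -o when the stem ends in a voiceless consonant (*kop*, *fosjajeh*); -ifi when the stem ends in a voiced consonant (*ruhwoj*, *wab*); -aja when the stem ends in a vowel (*apu*, *dobuki*).
*zaj*: final sound = /j/, a voiced consonant → -ifi → *zajifi*.
*u*: final sound = /u/, a vowel → -aja → *uaja*.
The final sound of *eh* is /h/, which is a voiceless consonant, so the suffix is -o, giving *eho*.

zajifi, uaja, eho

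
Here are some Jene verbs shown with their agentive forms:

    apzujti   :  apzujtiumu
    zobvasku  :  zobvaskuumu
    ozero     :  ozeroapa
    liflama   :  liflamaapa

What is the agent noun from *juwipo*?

juwipoapa

The alternation tracks the last vowel of the stem — -umu when the last vowel of the stem is a high vowel (*apzujti*, *zobvasku*); -apa when the last vowel of the stem is a non-high vowel (*ozero*, *liflama*).
*juwipo* — last vowel /o/ (a non-high vowel) → -apa → *juwipoapa*.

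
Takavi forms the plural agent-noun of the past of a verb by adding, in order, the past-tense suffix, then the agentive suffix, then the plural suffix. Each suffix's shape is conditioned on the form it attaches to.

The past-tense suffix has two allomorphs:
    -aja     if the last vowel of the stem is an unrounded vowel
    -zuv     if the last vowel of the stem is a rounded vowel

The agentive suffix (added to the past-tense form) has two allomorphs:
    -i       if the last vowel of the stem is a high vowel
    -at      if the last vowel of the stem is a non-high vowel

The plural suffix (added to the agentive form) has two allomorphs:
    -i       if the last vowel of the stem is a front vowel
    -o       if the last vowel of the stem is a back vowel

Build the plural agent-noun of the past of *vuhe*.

*vuhe* — last vowel /e/ (an unrounded vowel) → -aja → *vuheaja*.
The past-tense form *vuheaja*: last vowel = /a/, a non-high vowel → -at → *vuheajaat*.
The last vowel of the agentive form *vuheajaat* is /a/, which is a back vowel, so the plural suffix is -o, giving *vuheajaato*.

vuheajaato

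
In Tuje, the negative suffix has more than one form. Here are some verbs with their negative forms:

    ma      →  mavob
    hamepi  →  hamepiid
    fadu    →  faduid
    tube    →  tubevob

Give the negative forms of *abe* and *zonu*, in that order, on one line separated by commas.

The suffix is conditioned by the last vowel: -id when the last vowel of the stem is a high vowel (*hamepi*, *fadu*); -vob when the last vowel of the stem is a non-high vowel (*ma*, *tube*).
*abe*: last vowel = /e/, a non-high vowel → -vob → *abevob*.
*zonu* — last vowel /u/ (a high vowel) → -id → *zonuid*.

abevob, zonuid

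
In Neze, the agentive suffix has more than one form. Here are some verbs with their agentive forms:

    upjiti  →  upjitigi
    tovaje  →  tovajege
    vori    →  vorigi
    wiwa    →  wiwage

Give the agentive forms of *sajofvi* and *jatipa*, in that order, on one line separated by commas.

The pattern is height harmony: -gi when the last vowel of the stem is a high vowel (*upjiti*, *vori*); -ge when the last vowel of the stem is a non-high vowel (*tovaje*, *wiwa*).
The last vowel of *sajofvi* is /i/, which is a high vowel, so the suffix is -gi, giving *sajofvigi*.
*jatipa*: last vowel = /a/, a non-high vowel → -ge → *jatipage*.

sajofvigi, jatipage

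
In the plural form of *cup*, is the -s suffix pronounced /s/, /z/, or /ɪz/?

The stem *cup* ends in a voiceless non-sibilant consonant.
The plural suffix surfaces as /ɪz/ after sibilants, /s/ after other voiceless consonants, and /z/ after other voiced sounds.
So the plural -s on *cup* is pronounced /s/.

/s/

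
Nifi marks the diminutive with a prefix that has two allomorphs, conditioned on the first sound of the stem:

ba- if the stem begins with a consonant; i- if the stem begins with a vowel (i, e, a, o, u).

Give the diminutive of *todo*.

batodo

*todo* — first sound /t/ (a consonant) → ba- → *batodo*.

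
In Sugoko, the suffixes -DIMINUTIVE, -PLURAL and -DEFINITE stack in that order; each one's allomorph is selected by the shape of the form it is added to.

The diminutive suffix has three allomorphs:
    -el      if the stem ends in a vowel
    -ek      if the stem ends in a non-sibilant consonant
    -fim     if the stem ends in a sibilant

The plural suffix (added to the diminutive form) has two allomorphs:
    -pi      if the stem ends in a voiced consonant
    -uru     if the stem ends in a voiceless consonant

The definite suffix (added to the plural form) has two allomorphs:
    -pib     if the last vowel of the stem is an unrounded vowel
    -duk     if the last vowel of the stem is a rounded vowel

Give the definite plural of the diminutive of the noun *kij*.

Since the final sound of *kij* is /j/ (a non-sibilant consonant), it takes -ek, giving *kijek*.
The diminutive form *kijek*: final consonant = /k/, voiceless → -uru → *kijekuru*.
Since the last vowel of the plural form *kijekuru* is /u/ (a rounded vowel), it takes -duk, giving *kijekuruduk*.

kijekuruduk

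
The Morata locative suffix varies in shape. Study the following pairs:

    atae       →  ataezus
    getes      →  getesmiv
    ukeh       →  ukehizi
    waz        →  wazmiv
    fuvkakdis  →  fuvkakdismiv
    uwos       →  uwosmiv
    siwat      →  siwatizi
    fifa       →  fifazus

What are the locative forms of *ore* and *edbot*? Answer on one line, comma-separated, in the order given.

The alternation tracks the final sound of the stem — -miv when the stem ends in a sibilant (*getes*, *waz*, *fuvkakdis*, *uwos*); -izi when the stem ends in a non-sibilant consonant (*ukeh*, *siwat*); -zus when the stem ends in a vowel (*atae*, *fifa*).
*ore* — final sound /e/ (a vowel) → -zus → *orezus*.
*edbot*: final sound = /t/, a non-sibilant consonant → -izi → *edbotizi*.

orezus, edbotizi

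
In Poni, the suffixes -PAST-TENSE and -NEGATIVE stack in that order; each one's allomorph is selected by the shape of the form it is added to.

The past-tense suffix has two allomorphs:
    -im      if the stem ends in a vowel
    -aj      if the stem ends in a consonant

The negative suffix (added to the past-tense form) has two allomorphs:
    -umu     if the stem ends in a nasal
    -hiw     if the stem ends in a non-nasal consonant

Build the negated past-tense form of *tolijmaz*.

tolijmazajhiw

Since the final sound of *tolijmaz* is /z/ (a consonant), it takes -aj, giving *tolijmazaj*.
Since the final consonant of the past-tense form *tolijmazaj* is /j/ (non-nasal), it takes -hiw, giving *tolijmazajhiw*.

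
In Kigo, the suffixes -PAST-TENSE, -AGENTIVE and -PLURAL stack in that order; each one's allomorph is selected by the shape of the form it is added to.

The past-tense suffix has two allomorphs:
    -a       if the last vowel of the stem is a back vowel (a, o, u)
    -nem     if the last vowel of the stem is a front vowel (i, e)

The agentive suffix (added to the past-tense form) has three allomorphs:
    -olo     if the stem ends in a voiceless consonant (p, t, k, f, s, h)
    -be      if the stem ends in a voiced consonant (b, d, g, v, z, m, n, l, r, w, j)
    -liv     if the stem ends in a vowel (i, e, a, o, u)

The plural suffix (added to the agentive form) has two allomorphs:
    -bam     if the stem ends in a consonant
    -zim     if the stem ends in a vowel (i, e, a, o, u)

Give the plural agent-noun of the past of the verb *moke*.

*moke*: last vowel = /e/, a front vowel → -nem → *mokenem*.
The final sound of the past-tense form *mokenem* is /m/, which is a voiced consonant, so the agentive suffix is -be, giving *mokenembe*.
The final sound of the agentive form *mokenembe* is /e/, which is a vowel, so the plural suffix is -zim, giving *mokenembezim*.

mokenembezim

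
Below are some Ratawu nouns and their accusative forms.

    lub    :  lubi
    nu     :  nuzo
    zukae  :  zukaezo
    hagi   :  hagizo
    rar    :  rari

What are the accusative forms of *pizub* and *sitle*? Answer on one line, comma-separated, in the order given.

pizubi, sitlezo

The alternation tracks the final sound of the stem — -i when the stem ends in a consonant (*lub*, *rar*); -zo when the stem ends in a vowel (*nu*, *zukae*, *hagi*).
*pizub*: final sound = /b/, a consonant → -i → *pizubi*.
The final sound of *sitle* is /e/, which is a vowel, so the suffix is -zo, giving *sitlezo*.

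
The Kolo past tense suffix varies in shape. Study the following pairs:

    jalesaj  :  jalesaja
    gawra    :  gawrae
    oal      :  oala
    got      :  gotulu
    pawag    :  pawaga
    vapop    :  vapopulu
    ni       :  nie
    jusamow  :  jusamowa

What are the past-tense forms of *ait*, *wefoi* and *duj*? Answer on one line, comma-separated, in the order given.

Looking at the final sound of each stem: -ulu when the stem ends in a voiceless consonant (*got*, *vapop*); -a when the stem ends in a voiced consonant (*jalesaj*, *oal*, *pawag*, *jusamow*); -e when the stem ends in a vowel (*gawra*, *ni*).
*ait*: final sound = /t/, a voiceless consonant → -ulu → *aitulu*.
The final sound of *wefoi* is /i/, which is a vowel, so the suffix is -e, giving *wefoie*.
Since the final sound of *duj* is /j/ (a voiced consonant), it takes -a, giving *duja*.

aitulu, wefoie, duja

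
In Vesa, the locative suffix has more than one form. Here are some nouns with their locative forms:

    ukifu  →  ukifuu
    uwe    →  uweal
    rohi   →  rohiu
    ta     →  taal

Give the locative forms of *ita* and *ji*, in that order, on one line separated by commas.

itaal, jiu

The pattern is height harmony: -u when the last vowel of the stem is a high vowel (*ukifu*, *rohi*); -al when the last vowel of the stem is a non-high vowel (*uwe*, *ta*).
Since the last vowel of *ita* is /a/ (a non-high vowel), it takes -al, giving *itaal*.
*ji* — last vowel /i/ (a high vowel) → -u → *jiu*.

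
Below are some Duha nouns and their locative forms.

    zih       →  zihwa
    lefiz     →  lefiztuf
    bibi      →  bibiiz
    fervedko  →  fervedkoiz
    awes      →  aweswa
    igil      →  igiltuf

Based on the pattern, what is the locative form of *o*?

The alternation tracks the final sound of the stem — -wa when the stem ends in a voiceless consonant (*zih*, *awes*); -tuf when the stem ends in a voiced consonant (*lefiz*, *igil*); -iz when the stem ends in a vowel (*bibi*, *fervedko*).
*o* — final sound /o/ (a vowel) → -iz → *oiz*.

oiz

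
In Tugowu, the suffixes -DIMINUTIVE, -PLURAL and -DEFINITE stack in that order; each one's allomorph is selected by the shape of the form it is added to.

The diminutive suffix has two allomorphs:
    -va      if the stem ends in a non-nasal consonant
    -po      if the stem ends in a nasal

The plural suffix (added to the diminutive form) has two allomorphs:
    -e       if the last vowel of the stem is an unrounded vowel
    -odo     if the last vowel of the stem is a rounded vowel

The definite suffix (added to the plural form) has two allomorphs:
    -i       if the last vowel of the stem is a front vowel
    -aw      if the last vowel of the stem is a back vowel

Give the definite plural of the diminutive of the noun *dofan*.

*dofan*: final consonant = /n/, a nasal → -po → *dofanpo*.
The diminutive form *dofanpo*: last vowel = /o/, a rounded vowel → -odo → *dofanpoodo*.
The last vowel of the plural form *dofanpoodo* is /o/, which is a back vowel, so the definite suffix is -aw, giving *dofanpoodoaw*.

dofanpoodoaw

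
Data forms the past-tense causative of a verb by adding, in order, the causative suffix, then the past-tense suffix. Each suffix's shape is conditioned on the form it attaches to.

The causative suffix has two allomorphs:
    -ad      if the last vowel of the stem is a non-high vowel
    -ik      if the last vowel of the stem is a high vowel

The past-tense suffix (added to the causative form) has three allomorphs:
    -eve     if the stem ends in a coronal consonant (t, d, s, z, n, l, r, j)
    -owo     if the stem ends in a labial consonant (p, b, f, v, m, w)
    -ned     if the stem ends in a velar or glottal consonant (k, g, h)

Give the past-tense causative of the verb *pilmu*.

The last vowel of *pilmu* is /u/, which is a high vowel, so the causative suffix is -ik, giving *pilmuik*.
The causative form *pilmuik*: final consonant = /k/, velar/glottal → -ned → *pilmuikned*.

pilmuikned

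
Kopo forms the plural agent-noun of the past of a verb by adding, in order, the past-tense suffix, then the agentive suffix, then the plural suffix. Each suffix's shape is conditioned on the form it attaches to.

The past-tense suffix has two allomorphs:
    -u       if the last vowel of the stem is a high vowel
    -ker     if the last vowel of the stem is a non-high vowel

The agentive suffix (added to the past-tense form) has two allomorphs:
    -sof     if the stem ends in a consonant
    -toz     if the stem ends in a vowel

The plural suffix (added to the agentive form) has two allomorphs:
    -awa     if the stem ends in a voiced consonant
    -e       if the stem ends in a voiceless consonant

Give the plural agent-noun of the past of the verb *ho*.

*ho*: last vowel = /o/, a non-high vowel → -ker → *hoker*.
Since the final sound of the past-tense form *hoker* is /r/ (a consonant), it takes -sof, giving *hokersof*.
The agentive form *hokersof* — final consonant /f/ (voiceless) → -e → *hokersofe*.

hokersofe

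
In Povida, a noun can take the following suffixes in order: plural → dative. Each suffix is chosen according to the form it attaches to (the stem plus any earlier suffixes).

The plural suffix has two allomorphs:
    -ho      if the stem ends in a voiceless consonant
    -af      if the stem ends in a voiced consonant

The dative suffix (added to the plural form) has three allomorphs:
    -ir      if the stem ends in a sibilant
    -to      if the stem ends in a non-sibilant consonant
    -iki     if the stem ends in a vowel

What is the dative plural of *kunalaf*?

The final consonant of *kunalaf* is /f/, which is voiceless, so the plural suffix is -ho, giving *kunalafho*.
The final sound of the plural form *kunalafho* is /o/, which is a vowel, so the dative suffix is -iki, giving *kunalafhoiki*.

kunalafhoiki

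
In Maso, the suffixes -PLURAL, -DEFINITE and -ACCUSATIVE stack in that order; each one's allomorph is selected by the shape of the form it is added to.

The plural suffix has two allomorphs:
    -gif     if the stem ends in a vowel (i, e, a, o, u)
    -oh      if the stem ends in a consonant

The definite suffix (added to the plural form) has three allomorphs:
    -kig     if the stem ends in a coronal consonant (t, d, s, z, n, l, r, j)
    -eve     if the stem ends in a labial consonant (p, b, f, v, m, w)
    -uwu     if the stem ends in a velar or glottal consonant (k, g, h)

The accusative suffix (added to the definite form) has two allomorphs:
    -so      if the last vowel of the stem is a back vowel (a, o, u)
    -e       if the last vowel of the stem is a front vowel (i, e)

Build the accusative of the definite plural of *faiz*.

The final sound of *faiz* is /z/, which is a consonant, so the plural suffix is -oh, giving *faizoh*.
The plural form *faizoh*: final consonant = /h/, velar/glottal → -uwu → *faizohuwu*.
Since the last vowel of the definite form *faizohuwu* is /u/ (a back vowel), it takes -so, giving *faizohuwuso*.

faizohuwuso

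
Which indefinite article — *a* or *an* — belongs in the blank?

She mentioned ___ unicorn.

a

The indefinite article is chosen by the initial *sound* of the following word, not its spelling.
*unicorn* begins with the sound /juː/ (u pronounced /juː/) — a consonant sound.
So the article is *a*: She mentioned a unicorn.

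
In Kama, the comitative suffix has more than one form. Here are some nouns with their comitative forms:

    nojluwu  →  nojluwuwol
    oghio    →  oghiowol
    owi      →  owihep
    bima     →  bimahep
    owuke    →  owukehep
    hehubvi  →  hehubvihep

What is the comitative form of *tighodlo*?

tighodlowol

Looking at the last vowel of each stem: -wol when the last vowel of the stem is a rounded vowel (*nojluwu*, *oghio*); -hep when the last vowel of the stem is an unrounded vowel (*owi*, *bima*, *owuke*, *hehubvi*).
*tighodlo*: last vowel = /o/, a rounded vowel → -wol → *tighodlowol*.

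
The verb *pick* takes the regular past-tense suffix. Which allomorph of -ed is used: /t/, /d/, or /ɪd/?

/t/

The stem *pick* ends in a voiceless consonant other than /t/.
The -ed suffix is realized as /ɪd/ after /t, d/; as /t/ after other voiceless consonants; and as /d/ after other voiced sounds.
So -ed on *pick* is pronounced /t/.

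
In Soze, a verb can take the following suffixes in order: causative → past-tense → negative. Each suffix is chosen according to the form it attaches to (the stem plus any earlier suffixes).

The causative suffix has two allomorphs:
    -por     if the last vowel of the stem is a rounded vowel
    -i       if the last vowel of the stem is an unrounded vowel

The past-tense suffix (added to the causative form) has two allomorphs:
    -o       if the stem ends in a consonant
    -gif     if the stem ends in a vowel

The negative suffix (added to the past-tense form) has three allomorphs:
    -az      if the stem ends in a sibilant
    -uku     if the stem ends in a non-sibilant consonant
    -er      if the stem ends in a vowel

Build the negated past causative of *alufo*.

*alufo* — last vowel /o/ (a rounded vowel) → -por → *alufopor*.
Since the final sound of the causative form *alufopor* is /r/ (a consonant), it takes -o, giving *alufoporo*.
Since the final sound of the past-tense form *alufoporo* is /o/ (a vowel), it takes -er, giving *alufoporoer*.

alufoporoer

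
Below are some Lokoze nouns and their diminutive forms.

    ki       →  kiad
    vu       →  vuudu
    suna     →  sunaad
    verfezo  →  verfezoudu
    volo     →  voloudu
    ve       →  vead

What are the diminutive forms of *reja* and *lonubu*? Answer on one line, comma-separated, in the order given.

rejaad, lonubuudu

The pattern is rounding harmony: -udu when the last vowel of the stem is a rounded vowel (*vu*, *verfezo*, *volo*); -ad when the last vowel of the stem is an unrounded vowel (*ki*, *suna*, *ve*).
*reja*: last vowel = /a/, an unrounded vowel → -ad → *rejaad*.
The last vowel of *lonubu* is /u/, which is a rounded vowel, so the suffix is -udu, giving *lonubuudu*.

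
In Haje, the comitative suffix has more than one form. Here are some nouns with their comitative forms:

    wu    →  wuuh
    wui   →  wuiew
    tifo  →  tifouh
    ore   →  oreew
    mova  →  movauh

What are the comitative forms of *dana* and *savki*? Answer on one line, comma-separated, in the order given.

The pattern is front/back vowel harmony: -ew when the last vowel of the stem is a front vowel (*wui*, *ore*); -uh when the last vowel of the stem is a back vowel (*wu*, *tifo*, *mova*).
The last vowel of *dana* is /a/, which is a back vowel, so the suffix is -uh, giving *danauh*.
*savki* — last vowel /i/ (a front vowel) → -ew → *savkiew*.

danauh, savkiew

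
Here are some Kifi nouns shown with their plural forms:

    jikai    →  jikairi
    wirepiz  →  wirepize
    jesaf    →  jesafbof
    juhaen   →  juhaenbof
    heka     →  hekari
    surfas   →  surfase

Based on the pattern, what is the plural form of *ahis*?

The pattern is sibilance of the final sound: -e when the stem ends in a sibilant (*wirepiz*, *surfas*); -bof when the stem ends in a non-sibilant consonant (*jesaf*, *juhaen*); -ri when the stem ends in a vowel (*jikai*, *heka*).
The final sound of *ahis* is /s/, which is a sibilant, so the suffix is -e, giving *ahise*.

ahise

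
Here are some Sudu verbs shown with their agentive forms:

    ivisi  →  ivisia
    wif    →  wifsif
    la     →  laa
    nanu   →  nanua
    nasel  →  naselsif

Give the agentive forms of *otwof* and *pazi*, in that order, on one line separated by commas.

otwofsif, pazia

The pattern is consonant vs. vowel: -sif when the stem ends in a consonant (*wif*, *nasel*); -a when the stem ends in a vowel (*ivisi*, *la*, *nanu*).
*otwof*: final sound = /f/, a consonant → -sif → *otwofsif*.
The final sound of *pazi* is /i/, which is a vowel, so the suffix is -a, giving *pazia*.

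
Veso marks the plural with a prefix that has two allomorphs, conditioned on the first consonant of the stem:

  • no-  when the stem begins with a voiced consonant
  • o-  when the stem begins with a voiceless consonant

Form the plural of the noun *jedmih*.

*jedmih* — first consonant /j/ (voiced) → no- → *nojedmih*.

nojedmih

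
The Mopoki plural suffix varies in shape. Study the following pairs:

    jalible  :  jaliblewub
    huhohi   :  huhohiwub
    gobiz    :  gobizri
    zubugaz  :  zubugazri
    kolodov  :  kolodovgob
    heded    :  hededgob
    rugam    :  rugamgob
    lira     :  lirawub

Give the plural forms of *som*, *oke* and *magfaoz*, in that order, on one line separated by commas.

somgob, okewub, magfaozri

The suffix is conditioned by the final sound: -ri when the stem ends in a sibilant (*gobiz*, *zubugaz*); -gob when the stem ends in a non-sibilant consonant (*kolodov*, *heded*, *rugam*); -wub when the stem ends in a vowel (*jalible*, *huhohi*, *lira*).
Since the final sound of *som* is /m/ (a non-sibilant consonant), it takes -gob, giving *somgob*.
Since the final sound of *oke* is /e/ (a vowel), it takes -wub, giving *okewub*.
The final sound of *magfaoz* is /z/, which is a sibilant, so the suffix is -ri, giving *magfaozri*.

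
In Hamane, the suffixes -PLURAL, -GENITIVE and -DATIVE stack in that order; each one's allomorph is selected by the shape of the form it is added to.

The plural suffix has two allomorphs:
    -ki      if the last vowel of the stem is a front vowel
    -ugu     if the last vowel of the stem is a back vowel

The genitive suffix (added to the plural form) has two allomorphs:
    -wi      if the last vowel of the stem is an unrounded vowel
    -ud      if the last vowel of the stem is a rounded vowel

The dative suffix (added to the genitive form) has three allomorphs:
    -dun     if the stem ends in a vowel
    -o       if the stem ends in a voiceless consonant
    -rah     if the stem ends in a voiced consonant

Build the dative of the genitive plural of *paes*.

The last vowel of *paes* is /e/, which is a front vowel, so the plural suffix is -ki, giving *paeski*.
The plural form *paeski* — last vowel /i/ (an unrounded vowel) → -wi → *paeskiwi*.
Since the final sound of the genitive form *paeskiwi* is /i/ (a vowel), it takes -dun, giving *paeskiwidun*.

paeskiwidun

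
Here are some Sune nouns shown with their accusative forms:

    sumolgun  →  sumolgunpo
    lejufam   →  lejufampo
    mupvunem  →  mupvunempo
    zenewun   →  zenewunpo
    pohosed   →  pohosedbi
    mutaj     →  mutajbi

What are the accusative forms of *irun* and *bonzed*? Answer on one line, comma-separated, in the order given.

The pattern is nasality of the final consonant: -po when the stem ends in a nasal (*sumolgun*, *lejufam*, *mupvunem*, *zenewun*); -bi when the stem ends in a non-nasal consonant (*pohosed*, *mutaj*).
The final consonant of *irun* is /n/, which is a nasal, so the suffix is -po, giving *irunpo*.
The final consonant of *bonzed* is /d/, which is non-nasal, so the suffix is -bi, giving *bonzedbi*.

irunpo, bonzedbi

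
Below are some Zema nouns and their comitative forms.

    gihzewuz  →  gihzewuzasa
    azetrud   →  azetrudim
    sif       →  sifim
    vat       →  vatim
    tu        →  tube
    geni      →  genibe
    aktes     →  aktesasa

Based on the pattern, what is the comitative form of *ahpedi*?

ahpedibe

The alternation tracks the final sound of the stem — -asa when the stem ends in a sibilant (*gihzewuz*, *aktes*); -im when the stem ends in a non-sibilant consonant (*azetrud*, *sif*, *vat*); -be when the stem ends in a vowel (*tu*, *geni*).
*ahpedi* — final sound /i/ (a vowel) → -be → *ahpedibe*.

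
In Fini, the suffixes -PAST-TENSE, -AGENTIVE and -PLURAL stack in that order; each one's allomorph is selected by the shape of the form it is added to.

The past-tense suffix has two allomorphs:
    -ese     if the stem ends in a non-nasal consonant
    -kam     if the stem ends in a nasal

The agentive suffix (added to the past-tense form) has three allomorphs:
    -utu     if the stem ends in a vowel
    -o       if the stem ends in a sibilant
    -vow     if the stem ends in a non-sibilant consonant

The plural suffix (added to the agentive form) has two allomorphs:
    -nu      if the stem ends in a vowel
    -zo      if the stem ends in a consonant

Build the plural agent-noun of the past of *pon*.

*pon* — final consonant /n/ (a nasal) → -kam → *ponkam*.
Since the final sound of the past-tense form *ponkam* is /m/ (a non-sibilant consonant), it takes -vow, giving *ponkamvow*.
Since the final sound of the agentive form *ponkamvow* is /w/ (a consonant), it takes -zo, giving *ponkamvowzo*.

ponkamvowzo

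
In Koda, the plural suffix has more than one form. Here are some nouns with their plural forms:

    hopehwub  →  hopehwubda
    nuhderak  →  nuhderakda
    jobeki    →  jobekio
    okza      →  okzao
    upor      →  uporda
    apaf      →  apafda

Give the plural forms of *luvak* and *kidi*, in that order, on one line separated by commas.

luvakda, kidio

Looking at the final sound of each stem: -da when the stem ends in a consonant (*hopehwub*, *nuhderak*, *upor*, *apaf*); -o when the stem ends in a vowel (*jobeki*, *okza*).
*luvak* — final sound /k/ (a consonant) → -da → *luvakda*.
Since the final sound of *kidi* is /i/ (a vowel), it takes -o, giving *kidio*.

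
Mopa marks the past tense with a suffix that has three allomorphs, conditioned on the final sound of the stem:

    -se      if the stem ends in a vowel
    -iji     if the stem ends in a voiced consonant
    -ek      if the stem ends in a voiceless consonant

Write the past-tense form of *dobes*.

*dobes* — final sound /s/ (a voiceless consonant) → -ek → *dobesek*.

dobesek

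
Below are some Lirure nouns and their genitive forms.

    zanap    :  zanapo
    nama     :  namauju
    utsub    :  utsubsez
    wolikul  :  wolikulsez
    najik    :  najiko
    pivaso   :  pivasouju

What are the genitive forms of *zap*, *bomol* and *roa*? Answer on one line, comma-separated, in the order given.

zapo, bomolsez, roauju

The pattern is voicing of the final sound: -o when the stem ends in a voiceless consonant (*zanap*, *najik*); -sez when the stem ends in a voiced consonant (*utsub*, *wolikul*); -uju when the stem ends in a vowel (*nama*, *pivaso*).
The final sound of *zap* is /p/, which is a voiceless consonant, so the suffix is -o, giving *zapo*.
*bomol*: final sound = /l/, a voiced consonant → -sez → *bomolsez*.
The final sound of *roa* is /a/, which is a vowel, so the suffix is -uju, giving *roauju*.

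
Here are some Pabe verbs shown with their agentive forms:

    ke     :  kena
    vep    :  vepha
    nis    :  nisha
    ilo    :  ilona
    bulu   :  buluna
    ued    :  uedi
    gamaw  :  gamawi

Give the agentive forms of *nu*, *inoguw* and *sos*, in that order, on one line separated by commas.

nuna, inoguwi, sosha

Looking at the final sound of each stem: -ha when the stem ends in a voiceless consonant (*vep*, *nis*); -i when the stem ends in a voiced consonant (*ued*, *gamaw*); -na when the stem ends in a vowel (*ke*, *ilo*, *bulu*).
Since the final sound of *nu* is /u/ (a vowel), it takes -na, giving *nuna*.
Since the final sound of *inoguw* is /w/ (a voiced consonant), it takes -i, giving *inoguwi*.
The final sound of *sos* is /s/, which is a voiceless consonant, so the suffix is -ha, giving *sosha*.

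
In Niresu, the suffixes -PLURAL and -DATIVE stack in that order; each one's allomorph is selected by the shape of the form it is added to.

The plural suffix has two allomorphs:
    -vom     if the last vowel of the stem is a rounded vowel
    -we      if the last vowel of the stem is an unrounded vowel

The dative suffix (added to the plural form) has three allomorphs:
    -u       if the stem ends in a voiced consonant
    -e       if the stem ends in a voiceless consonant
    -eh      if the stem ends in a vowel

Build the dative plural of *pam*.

pamweeh

*pam*: last vowel = /a/, an unrounded vowel → -we → *pamwe*.
The plural form *pamwe*: final sound = /e/, a vowel → -eh → *pamweeh*.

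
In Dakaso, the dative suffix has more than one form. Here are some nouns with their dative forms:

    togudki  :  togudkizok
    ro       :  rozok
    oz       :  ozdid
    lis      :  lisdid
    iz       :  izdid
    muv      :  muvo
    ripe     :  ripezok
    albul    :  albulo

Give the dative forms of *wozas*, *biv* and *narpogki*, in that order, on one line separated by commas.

wozasdid, bivo, narpogkizok

The pattern is sibilance of the final sound: -did when the stem ends in a sibilant (*oz*, *lis*, *iz*); -o when the stem ends in a non-sibilant consonant (*muv*, *albul*); -zok when the stem ends in a vowel (*togudki*, *ro*, *ripe*).
The final sound of *wozas* is /s/, which is a sibilant, so the suffix is -did, giving *wozasdid*.
*biv* — final sound /v/ (a non-sibilant consonant) → -o → *bivo*.
Since the final sound of *narpogki* is /i/ (a vowel), it takes -zok, giving *narpogkizok*.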